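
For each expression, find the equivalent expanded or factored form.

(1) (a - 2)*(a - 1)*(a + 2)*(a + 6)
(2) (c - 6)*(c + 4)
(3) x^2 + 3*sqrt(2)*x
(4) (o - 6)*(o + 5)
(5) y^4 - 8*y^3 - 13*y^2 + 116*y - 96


(1) = a^4 + 5*a^3 - 10*a^2 - 20*a + 24
(2) = c^2 - 2*c - 24
(3) = x*(x + 3*sqrt(2))
(4) = o^2 - o - 30
(5) = (y - 8)*(y - 3)*(y - 1)*(y + 4)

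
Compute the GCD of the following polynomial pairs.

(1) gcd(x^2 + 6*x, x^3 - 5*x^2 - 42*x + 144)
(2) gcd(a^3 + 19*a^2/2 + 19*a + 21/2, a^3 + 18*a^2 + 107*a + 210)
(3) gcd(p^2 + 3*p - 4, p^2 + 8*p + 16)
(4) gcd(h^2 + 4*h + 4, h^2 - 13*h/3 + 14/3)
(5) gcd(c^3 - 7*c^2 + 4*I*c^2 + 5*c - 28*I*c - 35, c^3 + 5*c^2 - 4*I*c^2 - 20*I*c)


(1) = gcd(x*(x + 6), (x - 8)*(x - 3)*(x + 6)) = x + 6
(2) = gcd((a + 1)*(a + 3/2)*(a + 7), (a + 5)*(a + 6)*(a + 7)) = a + 7
(3) = p + 4
(4) = 1
(5) = 1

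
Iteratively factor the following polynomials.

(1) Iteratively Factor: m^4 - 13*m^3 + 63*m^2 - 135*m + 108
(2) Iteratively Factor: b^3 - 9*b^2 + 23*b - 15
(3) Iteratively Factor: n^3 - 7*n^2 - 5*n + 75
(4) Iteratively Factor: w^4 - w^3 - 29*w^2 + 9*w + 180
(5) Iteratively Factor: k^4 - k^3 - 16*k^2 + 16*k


(1) = (m - 3)*(m^3 - 10*m^2 + 33*m - 36) = (m - 4)*(m - 3)*(m^2 - 6*m + 9) = (m - 4)*(m - 3)^2*(m - 3)
(2) = (b - 1)*(b^2 - 8*b + 15) = (b - 5)*(b - 1)*(b - 3)
(3) = (n - 5)*(n^2 - 2*n - 15) = (n - 5)*(n + 3)*(n - 5)
(4) = (w - 5)*(w^3 + 4*w^2 - 9*w - 36) = (w - 5)*(w - 3)*(w^2 + 7*w + 12) = (w - 5)*(w - 3)*(w + 4)*(w + 3)
(5) = (k + 4)*(k^3 - 5*k^2 + 4*k) = k*(k + 4)*(k^2 - 5*k + 4) = k*(k - 1)*(k + 4)*(k - 4)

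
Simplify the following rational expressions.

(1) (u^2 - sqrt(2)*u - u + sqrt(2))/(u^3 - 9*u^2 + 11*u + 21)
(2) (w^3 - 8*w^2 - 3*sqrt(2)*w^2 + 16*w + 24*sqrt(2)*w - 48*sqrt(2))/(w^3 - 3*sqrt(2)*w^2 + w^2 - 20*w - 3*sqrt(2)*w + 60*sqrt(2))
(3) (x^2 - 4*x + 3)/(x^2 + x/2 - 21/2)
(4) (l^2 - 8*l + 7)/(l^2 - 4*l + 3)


(1) = (u^2 + u*(-sqrt(2) - 1) + sqrt(2))/(u^3 - 9*u^2 + 11*u + 21)
(2) = (w - 4)/(w + 5)
(3) = (2*x - 2)/(2*x + 7)
(4) = (l - 7)/(l - 3)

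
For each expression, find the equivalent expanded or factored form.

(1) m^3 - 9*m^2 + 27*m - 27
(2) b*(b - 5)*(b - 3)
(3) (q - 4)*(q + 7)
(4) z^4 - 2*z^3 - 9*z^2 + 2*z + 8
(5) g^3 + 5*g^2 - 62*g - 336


(1) = (m - 3)^3
(2) = b^3 - 8*b^2 + 15*b
(3) = q^2 + 3*q - 28
(4) = (z - 4)*(z - 1)*(z + 1)*(z + 2)
(5) = (g - 8)*(g + 6)*(g + 7)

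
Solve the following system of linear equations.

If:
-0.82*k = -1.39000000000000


Then:
k = 1.70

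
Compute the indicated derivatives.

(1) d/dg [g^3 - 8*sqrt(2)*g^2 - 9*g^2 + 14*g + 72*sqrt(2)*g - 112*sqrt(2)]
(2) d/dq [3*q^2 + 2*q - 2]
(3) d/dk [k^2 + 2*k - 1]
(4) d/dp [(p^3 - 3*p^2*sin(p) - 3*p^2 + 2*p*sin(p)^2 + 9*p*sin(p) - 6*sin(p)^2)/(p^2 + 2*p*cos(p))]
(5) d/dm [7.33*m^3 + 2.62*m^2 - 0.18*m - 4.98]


(1) = 3*g^2 - 16*sqrt(2)*g - 18*g + 14 + 72*sqrt(2)
(2) = 6*q + 2
(3) = 2*k + 2
(4) = (p*(p + 2*cos(p))*(-3*p^2*cos(p) + 3*p^2 - 6*p*sin(p) + 2*p*sin(2*p) + 9*p*cos(p) - 6*p + 2*sin(p)^2 + 9*sin(p) - 6*sin(2*p)) - 2*(-p*sin(p) + p + cos(p))*(p^3 - 3*p^2*sin(p) - 3*p^2 + 2*p*sin(p)^2 + 9*p*sin(p) - 6*sin(p)^2))/(p^2*(p + 2*cos(p))^2)
(5) = 21.99*m^2 + 5.24*m - 0.18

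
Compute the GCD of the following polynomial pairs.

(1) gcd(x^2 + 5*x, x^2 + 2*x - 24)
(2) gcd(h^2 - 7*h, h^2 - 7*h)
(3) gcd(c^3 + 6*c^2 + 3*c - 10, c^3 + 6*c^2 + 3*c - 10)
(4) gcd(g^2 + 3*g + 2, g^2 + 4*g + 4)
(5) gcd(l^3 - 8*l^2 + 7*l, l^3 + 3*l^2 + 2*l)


(1) = gcd(x*(x + 5), (x - 4)*(x + 6)) = 1
(2) = h^2 - 7*h
(3) = c^3 + 6*c^2 + 3*c - 10
(4) = g + 2
(5) = l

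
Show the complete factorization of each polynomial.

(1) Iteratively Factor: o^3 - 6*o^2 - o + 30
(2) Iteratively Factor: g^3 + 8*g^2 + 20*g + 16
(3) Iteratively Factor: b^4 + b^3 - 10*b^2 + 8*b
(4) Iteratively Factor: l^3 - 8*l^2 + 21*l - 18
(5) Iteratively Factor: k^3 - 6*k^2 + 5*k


(1) = (o - 3)*(o^2 - 3*o - 10) = (o - 5)*(o - 3)*(o + 2)
(2) = (g + 2)*(g^2 + 6*g + 8) = (g + 2)^2*(g + 4)
(3) = (b - 1)*(b^3 + 2*b^2 - 8*b) = (b - 1)*(b + 4)*(b^2 - 2*b) = (b - 2)*(b - 1)*(b + 4)*(b)
(4) = (l - 2)*(l^2 - 6*l + 9) = (l - 3)*(l - 2)*(l - 3)
(5) = (k - 5)*(k^2 - k) = k*(k - 5)*(k - 1)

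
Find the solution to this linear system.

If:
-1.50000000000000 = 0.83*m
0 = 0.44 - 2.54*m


Then:
No Solution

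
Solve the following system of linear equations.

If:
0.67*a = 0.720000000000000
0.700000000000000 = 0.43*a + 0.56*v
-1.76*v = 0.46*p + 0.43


Then:
a = 1.07
p = -2.56
v = 0.42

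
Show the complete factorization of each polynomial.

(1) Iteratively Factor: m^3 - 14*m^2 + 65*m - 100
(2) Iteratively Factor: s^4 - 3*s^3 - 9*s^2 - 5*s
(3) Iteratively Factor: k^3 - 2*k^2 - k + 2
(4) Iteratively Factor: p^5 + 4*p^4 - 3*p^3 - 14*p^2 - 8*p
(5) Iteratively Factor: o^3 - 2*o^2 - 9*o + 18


(1) = (m - 5)*(m^2 - 9*m + 20) = (m - 5)*(m - 4)*(m - 5)
(2) = (s + 1)*(s^3 - 4*s^2 - 5*s) = s*(s + 1)*(s^2 - 4*s - 5) = s*(s - 5)*(s + 1)*(s + 1)
(3) = (k - 1)*(k^2 - k - 2) = (k - 1)*(k + 1)*(k - 2)
(4) = (p + 1)*(p^4 + 3*p^3 - 6*p^2 - 8*p) = (p - 2)*(p + 1)*(p^3 + 5*p^2 + 4*p) = (p - 2)*(p + 1)*(p + 4)*(p^2 + p) = p*(p - 2)*(p + 1)*(p + 4)*(p + 1)
(5) = (o + 3)*(o^2 - 5*o + 6) = (o - 2)*(o + 3)*(o - 3)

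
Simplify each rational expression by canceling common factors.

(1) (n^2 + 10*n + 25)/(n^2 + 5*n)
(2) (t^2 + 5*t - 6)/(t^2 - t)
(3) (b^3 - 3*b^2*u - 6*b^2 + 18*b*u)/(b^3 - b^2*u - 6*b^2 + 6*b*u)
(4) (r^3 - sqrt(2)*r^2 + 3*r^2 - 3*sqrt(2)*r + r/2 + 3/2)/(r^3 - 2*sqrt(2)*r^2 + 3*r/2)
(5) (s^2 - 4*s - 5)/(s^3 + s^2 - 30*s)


(1) = (n + 5)/n
(2) = (t + 6)/t
(3) = (-b + 3*u)/(-b + u)
(4) = (4*r^2 + r*(12 - 2*sqrt(2)) - 6*sqrt(2))/(4*r^2 - 6*sqrt(2)*r)
(5) = (s + 1)/(s^2 + 6*s)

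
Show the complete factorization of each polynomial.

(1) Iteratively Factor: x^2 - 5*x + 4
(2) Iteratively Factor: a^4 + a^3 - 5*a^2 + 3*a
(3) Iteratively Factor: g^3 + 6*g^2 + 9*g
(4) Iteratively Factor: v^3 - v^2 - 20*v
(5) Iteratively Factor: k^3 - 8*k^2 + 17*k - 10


(1) = (x - 1)*(x - 4)
(2) = (a)*(a^3 + a^2 - 5*a + 3) = a*(a - 1)*(a^2 + 2*a - 3) = a*(a - 1)*(a + 3)*(a - 1)
(3) = (g + 3)*(g^2 + 3*g) = (g + 3)^2*(g)
(4) = (v + 4)*(v^2 - 5*v) = v*(v + 4)*(v - 5)
(5) = (k - 5)*(k^2 - 3*k + 2) = (k - 5)*(k - 2)*(k - 1)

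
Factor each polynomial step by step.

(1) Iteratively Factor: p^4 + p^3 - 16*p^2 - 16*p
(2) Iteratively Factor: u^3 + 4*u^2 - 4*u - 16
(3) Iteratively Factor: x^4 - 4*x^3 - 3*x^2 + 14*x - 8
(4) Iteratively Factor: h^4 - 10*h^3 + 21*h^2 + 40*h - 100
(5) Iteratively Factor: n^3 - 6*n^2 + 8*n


(1) = (p + 4)*(p^3 - 3*p^2 - 4*p) = (p - 4)*(p + 4)*(p^2 + p) = p*(p - 4)*(p + 4)*(p + 1)
(2) = (u + 2)*(u^2 + 2*u - 8) = (u - 2)*(u + 2)*(u + 4)
(3) = (x + 2)*(x^3 - 6*x^2 + 9*x - 4) = (x - 1)*(x + 2)*(x^2 - 5*x + 4) = (x - 1)^2*(x + 2)*(x - 4)
(4) = (h - 5)*(h^3 - 5*h^2 - 4*h + 20) = (h - 5)*(h + 2)*(h^2 - 7*h + 10) = (h - 5)*(h - 2)*(h + 2)*(h - 5)
(5) = (n)*(n^2 - 6*n + 8) = n*(n - 4)*(n - 2)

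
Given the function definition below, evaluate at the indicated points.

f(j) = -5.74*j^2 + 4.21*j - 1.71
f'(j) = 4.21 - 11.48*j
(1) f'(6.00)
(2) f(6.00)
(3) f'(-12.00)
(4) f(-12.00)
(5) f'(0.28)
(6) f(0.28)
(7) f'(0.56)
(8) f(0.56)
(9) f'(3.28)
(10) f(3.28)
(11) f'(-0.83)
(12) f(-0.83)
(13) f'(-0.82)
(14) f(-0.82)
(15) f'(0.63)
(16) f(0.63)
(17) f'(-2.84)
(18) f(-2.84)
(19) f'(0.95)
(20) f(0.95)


(1) = -64.67
(2) = -183.09
(3) = 141.97
(4) = -878.79
(5) = 1.00
(6) = -0.98
(7) = -2.22
(8) = -1.15
(9) = -33.44
(10) = -49.65
(11) = 13.74
(12) = -9.16
(13) = 13.62
(14) = -9.02
(15) = -3.02
(16) = -1.34
(17) = 36.81
(18) = -59.96
(19) = -6.70
(20) = -2.89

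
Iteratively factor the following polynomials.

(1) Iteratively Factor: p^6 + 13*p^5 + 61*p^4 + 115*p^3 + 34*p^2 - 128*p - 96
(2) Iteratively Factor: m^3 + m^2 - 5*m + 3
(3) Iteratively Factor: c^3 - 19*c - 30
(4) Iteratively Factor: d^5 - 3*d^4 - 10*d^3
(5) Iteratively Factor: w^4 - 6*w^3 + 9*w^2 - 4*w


(1) = (p + 4)*(p^5 + 9*p^4 + 25*p^3 + 15*p^2 - 26*p - 24) = (p + 3)*(p + 4)*(p^4 + 6*p^3 + 7*p^2 - 6*p - 8) = (p + 2)*(p + 3)*(p + 4)*(p^3 + 4*p^2 - p - 4) = (p - 1)*(p + 2)*(p + 3)*(p + 4)*(p^2 + 5*p + 4) = (p - 1)*(p + 2)*(p + 3)*(p + 4)^2*(p + 1)
(2) = (m + 3)*(m^2 - 2*m + 1) = (m - 1)*(m + 3)*(m - 1)
(3) = (c - 5)*(c^2 + 5*c + 6) = (c - 5)*(c + 2)*(c + 3)
(4) = (d - 5)*(d^4 + 2*d^3) = d*(d - 5)*(d^3 + 2*d^2) = d^2*(d - 5)*(d^2 + 2*d) = d^2*(d - 5)*(d + 2)*(d)
(5) = (w)*(w^3 - 6*w^2 + 9*w - 4) = w*(w - 1)*(w^2 - 5*w + 4) = w*(w - 4)*(w - 1)*(w - 1)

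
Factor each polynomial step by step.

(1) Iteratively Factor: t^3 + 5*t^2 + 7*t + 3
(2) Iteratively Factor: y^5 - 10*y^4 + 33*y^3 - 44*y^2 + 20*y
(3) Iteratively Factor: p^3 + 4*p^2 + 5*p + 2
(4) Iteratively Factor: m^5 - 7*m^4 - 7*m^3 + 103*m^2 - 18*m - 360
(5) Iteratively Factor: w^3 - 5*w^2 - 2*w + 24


(1) = (t + 3)*(t^2 + 2*t + 1) = (t + 1)*(t + 3)*(t + 1)
(2) = (y - 1)*(y^4 - 9*y^3 + 24*y^2 - 20*y) = y*(y - 1)*(y^3 - 9*y^2 + 24*y - 20) = y*(y - 2)*(y - 1)*(y^2 - 7*y + 10) = y*(y - 2)^2*(y - 1)*(y - 5)
(3) = (p + 2)*(p^2 + 2*p + 1) = (p + 1)*(p + 2)*(p + 1)
(4) = (m - 3)*(m^4 - 4*m^3 - 19*m^2 + 46*m + 120) = (m - 4)*(m - 3)*(m^3 - 19*m - 30) = (m - 5)*(m - 4)*(m - 3)*(m^2 + 5*m + 6) = (m - 5)*(m - 4)*(m - 3)*(m + 2)*(m + 3)
(5) = (w + 2)*(w^2 - 7*w + 12) = (w - 4)*(w + 2)*(w - 3)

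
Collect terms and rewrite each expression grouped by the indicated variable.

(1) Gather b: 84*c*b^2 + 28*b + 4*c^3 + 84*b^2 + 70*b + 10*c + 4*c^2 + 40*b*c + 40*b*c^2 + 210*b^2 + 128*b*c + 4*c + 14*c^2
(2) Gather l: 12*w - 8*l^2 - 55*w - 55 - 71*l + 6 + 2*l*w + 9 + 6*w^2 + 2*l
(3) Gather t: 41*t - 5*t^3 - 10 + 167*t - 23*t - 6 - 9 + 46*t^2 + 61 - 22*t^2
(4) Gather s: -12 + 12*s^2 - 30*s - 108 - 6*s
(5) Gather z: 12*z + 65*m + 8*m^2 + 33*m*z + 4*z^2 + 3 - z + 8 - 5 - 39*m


(1) = b^2*(84*c + 294) + b*(40*c^2 + 168*c + 98) + 4*c^3 + 18*c^2 + 14*c
(2) = -8*l^2 + l*(2*w - 69) + 6*w^2 - 43*w - 40
(3) = -5*t^3 + 24*t^2 + 185*t + 36
(4) = 12*s^2 - 36*s - 120
(5) = 8*m^2 + 26*m + 4*z^2 + z*(33*m + 11) + 6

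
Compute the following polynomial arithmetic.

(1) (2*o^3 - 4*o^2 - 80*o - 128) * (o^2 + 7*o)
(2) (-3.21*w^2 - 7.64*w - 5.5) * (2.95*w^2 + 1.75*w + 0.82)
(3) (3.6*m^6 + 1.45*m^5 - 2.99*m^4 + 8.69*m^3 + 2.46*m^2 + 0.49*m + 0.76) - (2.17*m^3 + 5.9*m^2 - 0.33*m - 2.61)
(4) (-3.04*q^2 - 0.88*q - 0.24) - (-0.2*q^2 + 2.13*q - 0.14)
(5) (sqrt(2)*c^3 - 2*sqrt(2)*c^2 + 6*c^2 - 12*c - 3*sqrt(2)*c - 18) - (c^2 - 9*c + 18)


(1) = 2*o^5 + 10*o^4 - 108*o^3 - 688*o^2 - 896*o
(2) = -9.4695*w^4 - 28.1555*w^3 - 32.2272*w^2 - 15.8898*w - 4.51
(3) = 3.6*m^6 + 1.45*m^5 - 2.99*m^4 + 6.52*m^3 - 3.44*m^2 + 0.82*m + 3.37
(4) = -2.84*q^2 - 3.01*q - 0.1
(5) = sqrt(2)*c^3 - 2*sqrt(2)*c^2 + 5*c^2 - 3*sqrt(2)*c - 3*c - 36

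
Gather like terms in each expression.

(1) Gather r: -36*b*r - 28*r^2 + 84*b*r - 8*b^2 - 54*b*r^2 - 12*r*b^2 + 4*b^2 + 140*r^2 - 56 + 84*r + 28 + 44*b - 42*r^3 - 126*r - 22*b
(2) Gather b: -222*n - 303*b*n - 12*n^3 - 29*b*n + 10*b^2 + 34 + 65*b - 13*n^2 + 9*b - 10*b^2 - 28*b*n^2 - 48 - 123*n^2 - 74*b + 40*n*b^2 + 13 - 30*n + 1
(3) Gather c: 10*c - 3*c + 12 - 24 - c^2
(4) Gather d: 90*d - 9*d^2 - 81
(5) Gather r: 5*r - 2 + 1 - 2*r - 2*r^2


(1) = -4*b^2 + 22*b - 42*r^3 + r^2*(112 - 54*b) + r*(-12*b^2 + 48*b - 42) - 28
(2) = 40*b^2*n + b*(-28*n^2 - 332*n) - 12*n^3 - 136*n^2 - 252*n
(3) = -c^2 + 7*c - 12
(4) = -9*d^2 + 90*d - 81
(5) = -2*r^2 + 3*r - 1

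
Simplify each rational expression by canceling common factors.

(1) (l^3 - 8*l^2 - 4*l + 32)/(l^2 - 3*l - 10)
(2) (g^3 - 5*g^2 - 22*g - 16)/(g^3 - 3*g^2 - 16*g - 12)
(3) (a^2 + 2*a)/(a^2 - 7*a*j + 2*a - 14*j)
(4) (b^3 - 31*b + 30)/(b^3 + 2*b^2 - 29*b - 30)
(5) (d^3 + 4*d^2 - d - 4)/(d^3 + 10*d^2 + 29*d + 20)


(1) = (l^2 - 10*l + 16)/(l - 5)
(2) = (g - 8)/(g - 6)
(3) = a/(a - 7*j)
(4) = (b - 1)/(b + 1)
(5) = (d - 1)/(d + 5)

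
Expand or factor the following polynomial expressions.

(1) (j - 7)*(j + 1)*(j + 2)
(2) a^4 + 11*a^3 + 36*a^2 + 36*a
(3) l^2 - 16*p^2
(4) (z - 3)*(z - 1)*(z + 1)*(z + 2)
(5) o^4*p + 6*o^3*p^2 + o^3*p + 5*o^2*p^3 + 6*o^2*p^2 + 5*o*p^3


(1) = j^3 - 4*j^2 - 19*j - 14
(2) = a*(a + 2)*(a + 3)*(a + 6)
(3) = (l - 4*p)*(l + 4*p)
(4) = z^4 - z^3 - 7*z^2 + z + 6
(5) = o*(o + p)*(o + 5*p)*(o*p + p)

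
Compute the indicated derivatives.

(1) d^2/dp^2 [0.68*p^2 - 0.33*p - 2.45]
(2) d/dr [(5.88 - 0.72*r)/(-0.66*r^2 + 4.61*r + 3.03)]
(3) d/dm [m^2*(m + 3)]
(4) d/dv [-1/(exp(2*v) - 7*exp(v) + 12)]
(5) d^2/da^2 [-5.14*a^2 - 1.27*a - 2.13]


(1) = 1.36000000000000
(2) = (-0.4752*r^2 + 7.7616*r - 29.2884)/(0.4356*r^4 - 6.0852*r^3 + 17.2525*r^2 + 27.9366*r + 9.1809)
(3) = 3*m*(m + 2)
(4) = (2*exp(v) - 7)*exp(v)/(exp(2*v) - 7*exp(v) + 12)^2
(5) = -10.2800000000000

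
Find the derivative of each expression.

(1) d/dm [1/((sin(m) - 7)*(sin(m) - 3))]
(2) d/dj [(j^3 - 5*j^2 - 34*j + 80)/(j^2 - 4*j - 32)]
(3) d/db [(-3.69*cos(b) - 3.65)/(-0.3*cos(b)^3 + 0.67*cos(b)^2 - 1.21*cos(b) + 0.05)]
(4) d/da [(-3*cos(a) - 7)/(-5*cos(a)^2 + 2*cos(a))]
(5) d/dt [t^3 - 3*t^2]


(1) = 2*(5 - sin(m))*cos(m)/((sin(m) - 7)^2*(sin(m) - 3)^2)
(2) = (j^2 + 8*j + 22)/(j^2 + 8*j + 16)
(3) = (2.214*cos(b)^3 + 0.8127*cos(b)^2 - 4.891*cos(b) + 4.601)*sin(b)/(0.09*cos(b)^6 - 0.402*cos(b)^5 + 1.1749*cos(b)^4 - 1.6514*cos(b)^3 + 1.5311*cos(b)^2 - 0.121*cos(b) + 0.0025)
(4) = (-14*sin(a)^3/cos(a)^2 + sin(a) + 70*tan(a))/(5*cos(a) - 2)^2
(5) = 3*t*(t - 2)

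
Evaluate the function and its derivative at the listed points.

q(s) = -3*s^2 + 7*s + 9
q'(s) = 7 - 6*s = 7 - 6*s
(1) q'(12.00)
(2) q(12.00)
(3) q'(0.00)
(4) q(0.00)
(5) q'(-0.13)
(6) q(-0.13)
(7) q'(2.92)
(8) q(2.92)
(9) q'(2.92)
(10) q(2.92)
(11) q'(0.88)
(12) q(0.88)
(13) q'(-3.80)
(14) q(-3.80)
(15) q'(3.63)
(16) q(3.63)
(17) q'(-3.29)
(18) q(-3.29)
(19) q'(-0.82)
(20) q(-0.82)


(1) = -65.00
(2) = -339.00
(3) = 7.00
(4) = 9.00
(5) = 7.78
(6) = 8.04
(7) = -10.52
(8) = 3.86
(9) = -10.52
(10) = 3.86
(11) = 1.72
(12) = 12.84
(13) = 29.80
(14) = -60.92
(15) = -14.78
(16) = -5.12
(17) = 26.74
(18) = -46.50
(19) = 11.92
(20) = 1.24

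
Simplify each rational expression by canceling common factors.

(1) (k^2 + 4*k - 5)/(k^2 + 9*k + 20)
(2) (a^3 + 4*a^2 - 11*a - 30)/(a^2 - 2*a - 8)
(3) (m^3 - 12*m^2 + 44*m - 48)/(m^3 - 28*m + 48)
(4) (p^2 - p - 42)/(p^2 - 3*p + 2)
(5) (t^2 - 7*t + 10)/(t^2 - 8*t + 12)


(1) = (k - 1)/(k + 4)
(2) = (a^2 + 2*a - 15)/(a - 4)
(3) = (m - 6)/(m + 6)
(4) = (p^2 - p - 42)/(p^2 - 3*p + 2)
(5) = (t - 5)/(t - 6)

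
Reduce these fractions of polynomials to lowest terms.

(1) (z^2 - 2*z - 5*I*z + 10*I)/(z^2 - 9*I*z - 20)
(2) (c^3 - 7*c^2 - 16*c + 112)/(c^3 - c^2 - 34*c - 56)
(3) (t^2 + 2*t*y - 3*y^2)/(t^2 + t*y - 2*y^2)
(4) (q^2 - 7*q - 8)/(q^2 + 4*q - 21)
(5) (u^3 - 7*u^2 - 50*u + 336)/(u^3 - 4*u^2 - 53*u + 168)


(1) = (z - 2)/(z - 4*I)
(2) = (c - 4)/(c + 2)
(3) = (t + 3*y)/(t + 2*y)
(4) = (q^2 - 7*q - 8)/(q^2 + 4*q - 21)
(5) = (u - 6)/(u - 3)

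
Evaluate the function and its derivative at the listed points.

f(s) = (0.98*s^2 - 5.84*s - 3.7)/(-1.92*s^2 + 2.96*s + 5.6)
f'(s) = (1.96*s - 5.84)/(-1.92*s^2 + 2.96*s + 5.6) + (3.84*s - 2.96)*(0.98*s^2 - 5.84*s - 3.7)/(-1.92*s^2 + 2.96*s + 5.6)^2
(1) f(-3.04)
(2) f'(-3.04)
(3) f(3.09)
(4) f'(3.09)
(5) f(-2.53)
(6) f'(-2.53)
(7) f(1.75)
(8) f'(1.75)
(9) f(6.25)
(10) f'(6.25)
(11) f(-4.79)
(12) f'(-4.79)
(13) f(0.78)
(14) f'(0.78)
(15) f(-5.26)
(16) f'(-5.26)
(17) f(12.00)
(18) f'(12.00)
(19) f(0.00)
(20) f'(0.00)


(1) = -1.09
(2) = -0.20
(3) = 3.45
(4) = -8.64
(5) = -1.22
(6) = -0.33
(7) = -2.23
(8) = -2.20
(9) = 0.04
(10) = -0.14
(11) = -0.89
(12) = -0.07
(13) = -1.14
(14) = -0.65
(15) = -0.86
(16) = -0.06
(17) = -0.29
(18) = -0.02
(19) = -0.66
(20) = -0.69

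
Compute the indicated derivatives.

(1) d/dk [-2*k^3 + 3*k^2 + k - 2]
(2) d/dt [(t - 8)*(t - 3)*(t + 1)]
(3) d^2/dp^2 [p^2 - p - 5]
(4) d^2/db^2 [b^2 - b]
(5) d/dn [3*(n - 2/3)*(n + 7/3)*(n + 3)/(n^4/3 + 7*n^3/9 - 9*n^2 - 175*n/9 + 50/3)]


(1) = -6*k^2 + 6*k + 1
(2) = 3*t^2 - 20*t + 13
(3) = 2
(4) = 2
(5) = 3*(-3*n^2 - 14*n - 75)/(n^4 - 50*n^2 + 625)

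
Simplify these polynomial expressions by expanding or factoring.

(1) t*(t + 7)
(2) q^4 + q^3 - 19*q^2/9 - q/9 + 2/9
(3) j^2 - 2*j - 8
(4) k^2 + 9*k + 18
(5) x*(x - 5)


(1) = t^2 + 7*t
(2) = (q - 1)*(q - 1/3)*(q + 1/3)*(q + 2)
(3) = (j - 4)*(j + 2)
(4) = (k + 3)*(k + 6)
(5) = x^2 - 5*x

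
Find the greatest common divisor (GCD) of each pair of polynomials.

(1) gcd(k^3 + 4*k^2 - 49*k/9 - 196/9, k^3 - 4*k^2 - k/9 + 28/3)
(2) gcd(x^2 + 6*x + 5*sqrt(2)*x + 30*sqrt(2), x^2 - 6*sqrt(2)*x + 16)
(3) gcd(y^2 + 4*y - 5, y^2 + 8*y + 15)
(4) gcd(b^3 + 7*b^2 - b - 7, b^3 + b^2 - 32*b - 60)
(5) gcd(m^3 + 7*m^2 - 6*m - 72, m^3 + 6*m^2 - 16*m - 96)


(1) = gcd((k - 7/3)*(k + 7/3)*(k + 4), (k - 3)*(k - 7/3)*(k + 4/3)) = k - 7/3
(2) = 1
(3) = gcd((y - 1)*(y + 5), (y + 3)*(y + 5)) = y + 5
(4) = 1
(5) = m^2 + 10*m + 24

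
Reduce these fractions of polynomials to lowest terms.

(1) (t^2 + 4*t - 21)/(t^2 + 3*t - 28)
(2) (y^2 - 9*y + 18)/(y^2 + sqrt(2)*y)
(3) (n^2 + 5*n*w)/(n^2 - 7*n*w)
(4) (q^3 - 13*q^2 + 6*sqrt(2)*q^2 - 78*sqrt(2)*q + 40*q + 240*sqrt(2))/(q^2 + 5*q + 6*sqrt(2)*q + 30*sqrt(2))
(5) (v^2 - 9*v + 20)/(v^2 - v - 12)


(1) = (t - 3)/(t - 4)
(2) = (y^2 - 9*y + 18)/(y^2 + sqrt(2)*y)
(3) = (-n - 5*w)/(-n + 7*w)
(4) = (q^2 - 13*q + 40)/(q + 5)
(5) = (v - 5)/(v + 3)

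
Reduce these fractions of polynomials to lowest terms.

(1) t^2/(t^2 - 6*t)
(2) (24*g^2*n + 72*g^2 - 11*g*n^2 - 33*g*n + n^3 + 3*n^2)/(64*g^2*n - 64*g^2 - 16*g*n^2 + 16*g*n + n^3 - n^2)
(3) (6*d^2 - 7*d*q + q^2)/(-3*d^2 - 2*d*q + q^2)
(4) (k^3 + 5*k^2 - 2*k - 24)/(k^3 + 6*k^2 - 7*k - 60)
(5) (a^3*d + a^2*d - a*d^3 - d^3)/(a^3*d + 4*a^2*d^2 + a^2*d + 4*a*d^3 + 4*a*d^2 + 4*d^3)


(1) = t/(t - 6)
(2) = (3*g*n + 9*g - n^2 - 3*n)/(8*g*n - 8*g - n^2 + n)
(3) = (6*d^2 - 7*d*q + q^2)/(-3*d^2 - 2*d*q + q^2)
(4) = (k^2 + k - 6)/(k^2 + 2*k - 15)
(5) = (a^2 - d^2)/(a^2 + 4*a*d + 4*d^2)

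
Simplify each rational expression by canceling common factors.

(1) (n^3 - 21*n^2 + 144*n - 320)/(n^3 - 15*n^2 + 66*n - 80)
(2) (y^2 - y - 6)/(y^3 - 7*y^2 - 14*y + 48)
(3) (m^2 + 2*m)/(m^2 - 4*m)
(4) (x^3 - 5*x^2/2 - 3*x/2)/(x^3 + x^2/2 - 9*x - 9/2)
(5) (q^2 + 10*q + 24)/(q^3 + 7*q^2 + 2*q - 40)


(1) = (n - 8)/(n - 2)
(2) = (y^2 - y - 6)/(y^3 - 7*y^2 - 14*y + 48)
(3) = (m + 2)/(m - 4)
(4) = x/(x + 3)
(5) = (q + 6)/(q^2 + 3*q - 10)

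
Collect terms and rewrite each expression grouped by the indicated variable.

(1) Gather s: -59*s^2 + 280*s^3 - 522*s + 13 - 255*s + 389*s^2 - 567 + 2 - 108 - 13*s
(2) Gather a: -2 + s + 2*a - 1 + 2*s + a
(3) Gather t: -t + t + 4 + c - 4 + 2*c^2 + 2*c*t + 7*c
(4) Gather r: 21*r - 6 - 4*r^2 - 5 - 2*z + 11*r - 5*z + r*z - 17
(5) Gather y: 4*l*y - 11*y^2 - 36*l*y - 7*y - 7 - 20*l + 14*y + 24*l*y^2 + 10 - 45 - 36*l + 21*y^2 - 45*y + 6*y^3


(1) = 280*s^3 + 330*s^2 - 790*s - 660
(2) = 3*a + 3*s - 3
(3) = 2*c^2 + 2*c*t + 8*c
(4) = -4*r^2 + r*(z + 32) - 7*z - 28
(5) = -56*l + 6*y^3 + y^2*(24*l + 10) + y*(-32*l - 38) - 42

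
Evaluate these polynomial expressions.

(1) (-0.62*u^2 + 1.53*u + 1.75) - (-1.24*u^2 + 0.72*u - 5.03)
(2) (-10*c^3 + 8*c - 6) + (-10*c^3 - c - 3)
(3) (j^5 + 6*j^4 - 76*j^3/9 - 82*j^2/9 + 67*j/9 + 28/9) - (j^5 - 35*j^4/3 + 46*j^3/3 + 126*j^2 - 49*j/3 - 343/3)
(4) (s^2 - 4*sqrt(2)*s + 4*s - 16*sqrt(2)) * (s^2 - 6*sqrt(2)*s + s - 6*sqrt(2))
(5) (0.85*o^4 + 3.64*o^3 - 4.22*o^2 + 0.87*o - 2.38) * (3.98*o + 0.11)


(1) = 0.62*u^2 + 0.81*u + 6.78
(2) = -20*c^3 + 7*c - 9
(3) = 53*j^4/3 - 214*j^3/9 - 1216*j^2/9 + 214*j/9 + 1057/9
(4) = s^4 - 10*sqrt(2)*s^3 + 5*s^3 - 50*sqrt(2)*s^2 + 52*s^2 - 40*sqrt(2)*s + 240*s + 192
(5) = 3.383*o^5 + 14.5807*o^4 - 16.3952*o^3 + 2.9984*o^2 - 9.3767*o - 0.2618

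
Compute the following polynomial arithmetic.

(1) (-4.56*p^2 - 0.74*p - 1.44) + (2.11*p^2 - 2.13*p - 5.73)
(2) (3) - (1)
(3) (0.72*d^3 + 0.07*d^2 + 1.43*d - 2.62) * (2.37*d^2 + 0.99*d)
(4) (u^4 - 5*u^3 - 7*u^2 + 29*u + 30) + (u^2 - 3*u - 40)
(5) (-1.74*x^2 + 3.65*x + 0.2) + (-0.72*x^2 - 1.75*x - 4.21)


(1) = -2.45*p^2 - 2.87*p - 7.17
(2) = 2
(3) = 1.7064*d^5 + 0.8787*d^4 + 3.4584*d^3 - 4.7937*d^2 - 2.5938*d
(4) = u^4 - 5*u^3 - 6*u^2 + 26*u - 10
(5) = -2.46*x^2 + 1.9*x - 4.01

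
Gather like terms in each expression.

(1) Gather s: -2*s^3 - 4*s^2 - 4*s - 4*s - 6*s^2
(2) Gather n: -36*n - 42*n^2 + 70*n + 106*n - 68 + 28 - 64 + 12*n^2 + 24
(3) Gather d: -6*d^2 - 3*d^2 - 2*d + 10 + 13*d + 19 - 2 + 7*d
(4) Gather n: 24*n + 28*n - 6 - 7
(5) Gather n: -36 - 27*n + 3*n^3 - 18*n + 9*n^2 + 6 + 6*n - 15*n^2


(1) = -2*s^3 - 10*s^2 - 8*s
(2) = -30*n^2 + 140*n - 80
(3) = -9*d^2 + 18*d + 27
(4) = 52*n - 13
(5) = 3*n^3 - 6*n^2 - 39*n - 30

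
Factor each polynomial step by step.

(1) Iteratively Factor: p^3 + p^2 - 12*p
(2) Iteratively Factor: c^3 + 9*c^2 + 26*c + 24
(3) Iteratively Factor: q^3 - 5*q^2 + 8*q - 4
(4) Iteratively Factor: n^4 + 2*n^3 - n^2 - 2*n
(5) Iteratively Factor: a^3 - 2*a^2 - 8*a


(1) = (p - 3)*(p^2 + 4*p) = (p - 3)*(p + 4)*(p)
(2) = (c + 4)*(c^2 + 5*c + 6) = (c + 3)*(c + 4)*(c + 2)
(3) = (q - 2)*(q^2 - 3*q + 2) = (q - 2)*(q - 1)*(q - 2)
(4) = (n)*(n^3 + 2*n^2 - n - 2) = n*(n + 2)*(n^2 - 1) = n*(n - 1)*(n + 2)*(n + 1)
(5) = (a + 2)*(a^2 - 4*a) = a*(a + 2)*(a - 4)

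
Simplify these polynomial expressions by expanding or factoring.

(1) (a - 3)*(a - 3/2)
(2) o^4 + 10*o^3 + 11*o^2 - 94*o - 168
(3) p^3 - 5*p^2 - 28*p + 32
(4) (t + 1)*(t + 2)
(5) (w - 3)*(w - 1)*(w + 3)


(1) = a^2 - 9*a/2 + 9/2
(2) = (o - 3)*(o + 2)*(o + 4)*(o + 7)
(3) = (p - 8)*(p - 1)*(p + 4)
(4) = t^2 + 3*t + 2
(5) = w^3 - w^2 - 9*w + 9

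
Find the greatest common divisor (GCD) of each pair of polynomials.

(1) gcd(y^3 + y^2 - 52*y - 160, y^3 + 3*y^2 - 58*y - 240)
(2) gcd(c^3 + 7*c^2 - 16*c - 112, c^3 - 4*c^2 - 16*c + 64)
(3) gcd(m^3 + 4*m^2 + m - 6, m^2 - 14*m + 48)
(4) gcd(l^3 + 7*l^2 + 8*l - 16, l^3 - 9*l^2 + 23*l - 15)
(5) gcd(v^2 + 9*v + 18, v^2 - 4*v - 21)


(1) = y^2 - 3*y - 40
(2) = c^2 - 16
(3) = gcd((m - 1)*(m + 2)*(m + 3), (m - 8)*(m - 6)) = 1
(4) = gcd((l - 1)*(l + 4)^2, (l - 5)*(l - 3)*(l - 1)) = l - 1
(5) = v + 3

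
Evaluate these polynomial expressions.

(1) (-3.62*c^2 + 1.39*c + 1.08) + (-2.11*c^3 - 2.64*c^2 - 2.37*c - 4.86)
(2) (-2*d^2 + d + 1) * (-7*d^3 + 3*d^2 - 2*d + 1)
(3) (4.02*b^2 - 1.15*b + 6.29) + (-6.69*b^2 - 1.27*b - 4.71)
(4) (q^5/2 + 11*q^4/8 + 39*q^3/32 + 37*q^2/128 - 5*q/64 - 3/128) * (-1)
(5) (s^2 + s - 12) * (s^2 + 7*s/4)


(1) = -2.11*c^3 - 6.26*c^2 - 0.98*c - 3.78
(2) = 14*d^5 - 13*d^4 - d^2 - d + 1
(3) = -2.67*b^2 - 2.42*b + 1.58
(4) = -q^5/2 - 11*q^4/8 - 39*q^3/32 - 37*q^2/128 + 5*q/64 + 3/128
(5) = s^4 + 11*s^3/4 - 41*s^2/4 - 21*s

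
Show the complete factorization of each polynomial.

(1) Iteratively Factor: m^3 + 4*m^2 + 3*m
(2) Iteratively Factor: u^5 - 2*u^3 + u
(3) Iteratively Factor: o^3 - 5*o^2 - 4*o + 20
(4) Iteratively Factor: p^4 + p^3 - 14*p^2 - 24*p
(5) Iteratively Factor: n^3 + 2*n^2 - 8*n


(1) = (m + 1)*(m^2 + 3*m) = m*(m + 1)*(m + 3)
(2) = (u)*(u^4 - 2*u^2 + 1) = u*(u - 1)*(u^3 + u^2 - u - 1) = u*(u - 1)*(u + 1)*(u^2 - 1) = u*(u - 1)*(u + 1)^2*(u - 1)
(3) = (o + 2)*(o^2 - 7*o + 10) = (o - 5)*(o + 2)*(o - 2)
(4) = (p + 2)*(p^3 - p^2 - 12*p) = (p + 2)*(p + 3)*(p^2 - 4*p) = (p - 4)*(p + 2)*(p + 3)*(p)
(5) = (n)*(n^2 + 2*n - 8) = n*(n + 4)*(n - 2)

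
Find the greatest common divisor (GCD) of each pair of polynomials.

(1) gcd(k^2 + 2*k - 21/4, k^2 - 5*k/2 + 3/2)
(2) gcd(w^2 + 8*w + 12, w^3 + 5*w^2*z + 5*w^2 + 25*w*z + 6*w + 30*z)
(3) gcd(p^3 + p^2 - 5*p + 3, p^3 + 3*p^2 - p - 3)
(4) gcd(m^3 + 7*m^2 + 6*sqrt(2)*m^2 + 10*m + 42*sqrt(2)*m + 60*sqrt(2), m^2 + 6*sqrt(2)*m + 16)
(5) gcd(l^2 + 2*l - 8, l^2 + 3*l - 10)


(1) = gcd((k - 3/2)*(k + 7/2), (k - 3/2)*(k - 1)) = k - 3/2
(2) = gcd((w + 2)*(w + 6), (w + 2)*(w + 3)*(w + 5*z)) = w + 2
(3) = p^2 + 2*p - 3
(4) = 1
(5) = gcd((l - 2)*(l + 4), (l - 2)*(l + 5)) = l - 2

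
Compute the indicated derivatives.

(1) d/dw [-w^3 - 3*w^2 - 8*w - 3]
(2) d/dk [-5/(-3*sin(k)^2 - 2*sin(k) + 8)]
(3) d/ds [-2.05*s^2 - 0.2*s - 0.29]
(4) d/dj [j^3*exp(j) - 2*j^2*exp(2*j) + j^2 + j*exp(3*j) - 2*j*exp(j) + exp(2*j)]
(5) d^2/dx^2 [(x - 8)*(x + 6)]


(1) = -3*w^2 - 6*w - 8
(2) = -10*(3*sin(k) + 1)*cos(k)/(3*sin(k)^2 + 2*sin(k) - 8)^2
(3) = -4.1*s - 0.2
(4) = j^3*exp(j) - 4*j^2*exp(2*j) + 3*j^2*exp(j) + 3*j*exp(3*j) - 4*j*exp(2*j) - 2*j*exp(j) + 2*j + exp(3*j) + 2*exp(2*j) - 2*exp(j)
(5) = 2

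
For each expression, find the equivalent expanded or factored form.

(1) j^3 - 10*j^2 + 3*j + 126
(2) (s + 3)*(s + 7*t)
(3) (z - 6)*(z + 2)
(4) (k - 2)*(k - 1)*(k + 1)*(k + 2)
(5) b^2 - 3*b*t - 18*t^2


(1) = (j - 7)*(j - 6)*(j + 3)
(2) = s^2 + 7*s*t + 3*s + 21*t
(3) = z^2 - 4*z - 12
(4) = k^4 - 5*k^2 + 4
(5) = (b - 6*t)*(b + 3*t)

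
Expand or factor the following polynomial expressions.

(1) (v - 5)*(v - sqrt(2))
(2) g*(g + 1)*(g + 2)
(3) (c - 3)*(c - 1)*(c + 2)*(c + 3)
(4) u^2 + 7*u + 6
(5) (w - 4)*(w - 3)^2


(1) = v^2 - 5*v - sqrt(2)*v + 5*sqrt(2)
(2) = g^3 + 3*g^2 + 2*g
(3) = c^4 + c^3 - 11*c^2 - 9*c + 18
(4) = (u + 1)*(u + 6)
(5) = w^3 - 10*w^2 + 33*w - 36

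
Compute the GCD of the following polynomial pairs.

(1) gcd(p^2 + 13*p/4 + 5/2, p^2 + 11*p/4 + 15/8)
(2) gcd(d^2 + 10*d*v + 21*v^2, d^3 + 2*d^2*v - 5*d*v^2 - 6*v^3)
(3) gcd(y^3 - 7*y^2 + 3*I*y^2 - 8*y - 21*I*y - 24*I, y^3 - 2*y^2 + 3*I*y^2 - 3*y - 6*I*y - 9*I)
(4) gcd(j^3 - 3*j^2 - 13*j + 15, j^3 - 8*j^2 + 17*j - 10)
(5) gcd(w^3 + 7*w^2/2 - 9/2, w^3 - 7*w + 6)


(1) = gcd((p + 5/4)*(p + 2), (p + 5/4)*(p + 3/2)) = p + 5/4
(2) = d + 3*v
(3) = gcd((y - 8)*(y + 1)*(y + 3*I), (y - 3)*(y + 1)*(y + 3*I)) = y^2 + y*(1 + 3*I) + 3*I
(4) = j^2 - 6*j + 5
(5) = w^2 + 2*w - 3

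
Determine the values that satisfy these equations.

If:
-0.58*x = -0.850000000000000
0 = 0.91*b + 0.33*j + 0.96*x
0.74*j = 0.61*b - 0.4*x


Then:
b = -0.97
j = -1.59
x = 1.47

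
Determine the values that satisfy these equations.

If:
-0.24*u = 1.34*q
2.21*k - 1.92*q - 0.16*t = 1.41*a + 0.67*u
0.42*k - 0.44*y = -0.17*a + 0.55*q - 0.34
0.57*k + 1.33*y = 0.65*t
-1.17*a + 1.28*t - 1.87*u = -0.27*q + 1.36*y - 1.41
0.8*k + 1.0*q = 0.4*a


Then:
a = -0.40
k = 0.24
q = -0.35
t = 2.84
u = 1.96
y = 1.28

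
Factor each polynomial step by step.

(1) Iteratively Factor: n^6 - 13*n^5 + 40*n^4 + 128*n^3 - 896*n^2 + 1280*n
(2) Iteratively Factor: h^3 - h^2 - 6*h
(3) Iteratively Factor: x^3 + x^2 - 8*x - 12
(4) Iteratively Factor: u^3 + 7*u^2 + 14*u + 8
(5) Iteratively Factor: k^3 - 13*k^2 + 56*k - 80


(1) = (n)*(n^5 - 13*n^4 + 40*n^3 + 128*n^2 - 896*n + 1280) = n*(n + 4)*(n^4 - 17*n^3 + 108*n^2 - 304*n + 320) = n*(n - 4)*(n + 4)*(n^3 - 13*n^2 + 56*n - 80) = n*(n - 4)^2*(n + 4)*(n^2 - 9*n + 20) = n*(n - 4)^3*(n + 4)*(n - 5)
(2) = (h)*(h^2 - h - 6) = h*(h + 2)*(h - 3)
(3) = (x - 3)*(x^2 + 4*x + 4) = (x - 3)*(x + 2)*(x + 2)
(4) = (u + 1)*(u^2 + 6*u + 8) = (u + 1)*(u + 4)*(u + 2)
(5) = (k - 4)*(k^2 - 9*k + 20) = (k - 4)^2*(k - 5)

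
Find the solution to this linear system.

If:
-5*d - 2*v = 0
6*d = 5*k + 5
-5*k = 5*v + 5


Then:
d = 0
k = -1
v = 0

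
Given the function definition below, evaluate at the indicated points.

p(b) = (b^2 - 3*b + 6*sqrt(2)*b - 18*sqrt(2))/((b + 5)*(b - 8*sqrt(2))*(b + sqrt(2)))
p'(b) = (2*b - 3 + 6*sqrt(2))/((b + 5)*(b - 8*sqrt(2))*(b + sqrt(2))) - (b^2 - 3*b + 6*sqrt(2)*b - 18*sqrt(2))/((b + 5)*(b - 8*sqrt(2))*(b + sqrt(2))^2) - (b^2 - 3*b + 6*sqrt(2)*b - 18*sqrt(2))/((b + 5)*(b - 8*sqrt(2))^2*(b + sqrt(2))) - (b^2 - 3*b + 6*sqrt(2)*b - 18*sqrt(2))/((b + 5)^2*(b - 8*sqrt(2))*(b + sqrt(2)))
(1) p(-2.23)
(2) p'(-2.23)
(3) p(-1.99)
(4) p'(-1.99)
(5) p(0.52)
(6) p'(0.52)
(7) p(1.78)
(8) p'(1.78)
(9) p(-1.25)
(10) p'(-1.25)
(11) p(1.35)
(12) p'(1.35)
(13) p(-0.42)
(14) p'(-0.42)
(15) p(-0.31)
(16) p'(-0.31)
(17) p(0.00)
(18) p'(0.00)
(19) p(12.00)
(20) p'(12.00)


(1) = -1.07
(2) = -0.97
(3) = -1.41
(4) = -2.01
(5) = 0.19
(6) = -0.17
(7) = 0.06
(8) = -0.07
(9) = 3.97
(10) = -25.33
(11) = 0.09
(12) = -0.09
(13) = 0.52
(14) = -0.67
(15) = 0.45
(16) = -0.55
(17) = 0.32
(18) = -0.33
(19) = 1.18
(20) = -1.69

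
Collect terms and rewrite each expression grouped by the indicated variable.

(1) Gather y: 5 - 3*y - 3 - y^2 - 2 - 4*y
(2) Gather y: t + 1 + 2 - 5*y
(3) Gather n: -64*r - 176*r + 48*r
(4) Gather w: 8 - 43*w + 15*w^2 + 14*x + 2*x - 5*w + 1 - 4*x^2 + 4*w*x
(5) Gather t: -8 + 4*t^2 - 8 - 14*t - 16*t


(1) = -y^2 - 7*y
(2) = t - 5*y + 3
(3) = -192*r
(4) = 15*w^2 + w*(4*x - 48) - 4*x^2 + 16*x + 9
(5) = 4*t^2 - 30*t - 16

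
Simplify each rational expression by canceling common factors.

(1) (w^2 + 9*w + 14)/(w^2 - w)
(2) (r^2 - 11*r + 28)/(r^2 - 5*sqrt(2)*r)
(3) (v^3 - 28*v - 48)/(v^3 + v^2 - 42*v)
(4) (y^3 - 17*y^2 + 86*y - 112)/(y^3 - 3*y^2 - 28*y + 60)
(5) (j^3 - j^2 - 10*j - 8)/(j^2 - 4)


(1) = (w^2 + 9*w + 14)/(w^2 - w)
(2) = (r^2 - 11*r + 28)/(r^2 - 5*sqrt(2)*r)
(3) = (v^2 + 6*v + 8)/(v^2 + 7*v)
(4) = (y^2 - 15*y + 56)/(y^2 - y - 30)
(5) = (j^2 - 3*j - 4)/(j - 2)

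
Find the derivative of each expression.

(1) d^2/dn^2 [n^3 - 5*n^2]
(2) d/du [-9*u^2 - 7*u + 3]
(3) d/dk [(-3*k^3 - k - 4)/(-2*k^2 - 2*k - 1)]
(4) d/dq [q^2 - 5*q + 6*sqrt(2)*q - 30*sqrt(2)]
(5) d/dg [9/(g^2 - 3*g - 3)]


(1) = 6*n - 10
(2) = -18*u - 7
(3) = (6*k^4 + 12*k^3 + 7*k^2 - 16*k - 7)/(4*k^4 + 8*k^3 + 8*k^2 + 4*k + 1)
(4) = 2*q - 5 + 6*sqrt(2)
(5) = 9*(3 - 2*g)/(-g^2 + 3*g + 3)^2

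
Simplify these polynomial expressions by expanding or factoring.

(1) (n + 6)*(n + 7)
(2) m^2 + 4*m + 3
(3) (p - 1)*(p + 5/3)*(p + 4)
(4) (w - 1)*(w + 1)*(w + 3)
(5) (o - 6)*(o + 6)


(1) = n^2 + 13*n + 42
(2) = (m + 1)*(m + 3)
(3) = p^3 + 14*p^2/3 + p - 20/3
(4) = w^3 + 3*w^2 - w - 3
(5) = o^2 - 36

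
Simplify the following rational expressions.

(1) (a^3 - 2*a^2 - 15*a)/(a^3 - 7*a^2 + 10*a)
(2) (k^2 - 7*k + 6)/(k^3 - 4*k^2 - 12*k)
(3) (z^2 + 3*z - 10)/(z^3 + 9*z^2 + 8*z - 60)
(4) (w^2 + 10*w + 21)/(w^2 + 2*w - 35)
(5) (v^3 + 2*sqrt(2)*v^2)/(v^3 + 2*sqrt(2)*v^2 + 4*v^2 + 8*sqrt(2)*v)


(1) = (a + 3)/(a - 2)
(2) = (k - 1)/(k^2 + 2*k)
(3) = 1/(z + 6)
(4) = (w + 3)/(w - 5)
(5) = v/(v + 4)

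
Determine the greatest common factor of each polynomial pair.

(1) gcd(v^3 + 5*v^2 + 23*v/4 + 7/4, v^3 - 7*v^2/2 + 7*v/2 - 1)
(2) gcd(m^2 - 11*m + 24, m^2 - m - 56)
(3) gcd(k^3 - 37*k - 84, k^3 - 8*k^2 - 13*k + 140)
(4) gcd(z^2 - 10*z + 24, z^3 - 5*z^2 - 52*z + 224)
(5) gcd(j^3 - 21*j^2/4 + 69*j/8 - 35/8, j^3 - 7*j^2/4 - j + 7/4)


(1) = 1
(2) = m - 8
(3) = k^2 - 3*k - 28
(4) = z - 4
(5) = j^2 - 11*j/4 + 7/4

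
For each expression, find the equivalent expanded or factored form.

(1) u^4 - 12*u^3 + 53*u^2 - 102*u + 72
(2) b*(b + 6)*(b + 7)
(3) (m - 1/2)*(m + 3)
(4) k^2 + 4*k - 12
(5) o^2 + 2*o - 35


(1) = (u - 4)*(u - 3)^2*(u - 2)
(2) = b^3 + 13*b^2 + 42*b
(3) = m^2 + 5*m/2 - 3/2
(4) = (k - 2)*(k + 6)
(5) = (o - 5)*(o + 7)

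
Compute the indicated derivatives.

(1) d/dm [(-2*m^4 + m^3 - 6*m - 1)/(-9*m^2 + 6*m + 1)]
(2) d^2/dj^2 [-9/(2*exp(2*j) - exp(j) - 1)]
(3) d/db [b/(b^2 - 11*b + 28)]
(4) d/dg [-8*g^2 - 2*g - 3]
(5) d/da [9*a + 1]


(1) = m*(36*m^4 - 45*m^3 + 4*m^2 - 51*m - 18)/(81*m^4 - 108*m^3 + 18*m^2 + 12*m + 1)
(2) = 9*(2*(4*exp(j) - 1)^2*exp(j) + (8*exp(j) - 1)*(-2*exp(2*j) + exp(j) + 1))*exp(j)/(-2*exp(2*j) + exp(j) + 1)^3
(3) = (28 - b^2)/(b^4 - 22*b^3 + 177*b^2 - 616*b + 784)
(4) = -16*g - 2
(5) = 9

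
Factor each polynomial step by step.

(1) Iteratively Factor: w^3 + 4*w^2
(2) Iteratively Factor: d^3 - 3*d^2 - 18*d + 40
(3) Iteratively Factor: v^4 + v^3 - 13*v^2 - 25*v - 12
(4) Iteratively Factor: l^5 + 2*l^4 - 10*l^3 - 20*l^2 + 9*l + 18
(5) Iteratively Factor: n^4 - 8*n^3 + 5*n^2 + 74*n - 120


(1) = (w)*(w^2 + 4*w) = w*(w + 4)*(w)
(2) = (d - 5)*(d^2 + 2*d - 8) = (d - 5)*(d + 4)*(d - 2)
(3) = (v - 4)*(v^3 + 5*v^2 + 7*v + 3) = (v - 4)*(v + 1)*(v^2 + 4*v + 3) = (v - 4)*(v + 1)*(v + 3)*(v + 1)
(4) = (l + 1)*(l^4 + l^3 - 11*l^2 - 9*l + 18) = (l + 1)*(l + 3)*(l^3 - 2*l^2 - 5*l + 6) = (l - 1)*(l + 1)*(l + 3)*(l^2 - l - 6) = (l - 3)*(l - 1)*(l + 1)*(l + 3)*(l + 2)
(5) = (n - 4)*(n^3 - 4*n^2 - 11*n + 30) = (n - 4)*(n - 2)*(n^2 - 2*n - 15) = (n - 4)*(n - 2)*(n + 3)*(n - 5)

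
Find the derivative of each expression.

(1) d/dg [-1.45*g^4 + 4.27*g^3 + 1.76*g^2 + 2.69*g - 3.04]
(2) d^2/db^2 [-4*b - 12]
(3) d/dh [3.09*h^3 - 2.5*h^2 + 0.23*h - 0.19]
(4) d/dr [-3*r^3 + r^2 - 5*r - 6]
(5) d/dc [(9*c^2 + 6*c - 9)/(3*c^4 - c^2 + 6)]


(1) = -5.8*g^3 + 12.81*g^2 + 3.52*g + 2.69
(2) = 0
(3) = 9.27*h^2 - 5.0*h + 0.23
(4) = -9*r^2 + 2*r - 5
(5) = 6*(-9*c^5 - 9*c^4 + 18*c^3 + c^2 + 15*c + 6)/(9*c^8 - 6*c^6 + 37*c^4 - 12*c^2 + 36)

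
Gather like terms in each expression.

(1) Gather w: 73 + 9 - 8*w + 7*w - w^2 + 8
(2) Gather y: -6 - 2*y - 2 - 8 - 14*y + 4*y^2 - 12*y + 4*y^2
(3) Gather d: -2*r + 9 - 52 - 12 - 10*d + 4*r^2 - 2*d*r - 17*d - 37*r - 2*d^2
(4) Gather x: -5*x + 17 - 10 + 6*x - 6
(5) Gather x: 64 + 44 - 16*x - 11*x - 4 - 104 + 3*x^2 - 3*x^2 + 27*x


(1) = -w^2 - w + 90
(2) = 8*y^2 - 28*y - 16
(3) = -2*d^2 + d*(-2*r - 27) + 4*r^2 - 39*r - 55
(4) = x + 1
(5) = 0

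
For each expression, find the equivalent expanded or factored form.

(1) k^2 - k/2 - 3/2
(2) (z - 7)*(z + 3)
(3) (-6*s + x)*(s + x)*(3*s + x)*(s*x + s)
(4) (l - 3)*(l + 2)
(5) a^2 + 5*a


(1) = (k - 3/2)*(k + 1)
(2) = z^2 - 4*z - 21
(3) = -18*s^4*x - 18*s^4 - 21*s^3*x^2 - 21*s^3*x - 2*s^2*x^3 - 2*s^2*x^2 + s*x^4 + s*x^3
(4) = l^2 - l - 6
(5) = a*(a + 5)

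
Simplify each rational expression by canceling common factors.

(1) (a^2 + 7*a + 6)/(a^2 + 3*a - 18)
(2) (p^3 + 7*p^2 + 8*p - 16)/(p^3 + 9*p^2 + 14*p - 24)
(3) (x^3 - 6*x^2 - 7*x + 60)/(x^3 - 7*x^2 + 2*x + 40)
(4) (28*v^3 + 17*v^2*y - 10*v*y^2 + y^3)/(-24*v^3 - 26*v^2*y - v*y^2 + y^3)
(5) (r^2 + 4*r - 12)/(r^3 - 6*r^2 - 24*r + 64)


(1) = (a + 1)/(a - 3)
(2) = (p + 4)/(p + 6)
(3) = (x + 3)/(x + 2)
(4) = (28*v^2 - 11*v*y + y^2)/(-24*v^2 - 2*v*y + y^2)
(5) = (r + 6)/(r^2 - 4*r - 32)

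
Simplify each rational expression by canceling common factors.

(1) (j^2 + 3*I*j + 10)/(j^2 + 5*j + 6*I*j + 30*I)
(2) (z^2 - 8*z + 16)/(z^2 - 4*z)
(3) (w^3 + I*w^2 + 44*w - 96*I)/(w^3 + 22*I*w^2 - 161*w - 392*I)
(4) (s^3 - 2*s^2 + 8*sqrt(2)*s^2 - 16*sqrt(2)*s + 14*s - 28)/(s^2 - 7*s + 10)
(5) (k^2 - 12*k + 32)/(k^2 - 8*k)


(1) = (j^2 + 3*I*j + 10)/(j^2 + j*(5 + 6*I) + 30*I)
(2) = (z - 4)/z
(3) = (w^2 - 7*I*w - 12)/(w^2 + 14*I*w - 49)
(4) = (s^2 + 8*sqrt(2)*s + 14)/(s - 5)
(5) = (k - 4)/k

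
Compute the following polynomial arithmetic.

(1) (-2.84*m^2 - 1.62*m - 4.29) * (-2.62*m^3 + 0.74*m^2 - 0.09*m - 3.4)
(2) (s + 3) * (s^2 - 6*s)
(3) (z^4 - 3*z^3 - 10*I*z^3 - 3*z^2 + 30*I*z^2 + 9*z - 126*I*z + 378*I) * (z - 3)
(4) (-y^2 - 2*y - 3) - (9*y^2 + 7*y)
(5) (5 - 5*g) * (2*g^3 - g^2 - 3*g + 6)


(1) = 7.4408*m^5 + 2.1428*m^4 + 10.2966*m^3 + 6.6272*m^2 + 5.8941*m + 14.586
(2) = s^3 - 3*s^2 - 18*s
(3) = z^5 - 6*z^4 - 10*I*z^4 + 6*z^3 + 60*I*z^3 + 18*z^2 - 216*I*z^2 - 27*z + 756*I*z - 1134*I
(4) = -10*y^2 - 9*y - 3
(5) = -10*g^4 + 15*g^3 + 10*g^2 - 45*g + 30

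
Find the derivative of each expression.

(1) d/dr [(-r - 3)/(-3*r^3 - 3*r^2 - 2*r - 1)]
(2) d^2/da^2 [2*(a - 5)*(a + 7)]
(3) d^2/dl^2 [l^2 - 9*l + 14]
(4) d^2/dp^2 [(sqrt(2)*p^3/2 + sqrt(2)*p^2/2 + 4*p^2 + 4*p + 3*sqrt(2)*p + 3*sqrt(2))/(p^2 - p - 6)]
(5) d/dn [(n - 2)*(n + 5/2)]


(1) = (3*r^3 + 3*r^2 + 2*r - (r + 3)*(9*r^2 + 6*r + 2) + 1)/(3*r^3 + 3*r^2 + 2*r + 1)^2
(2) = 4
(3) = 2
(4) = 2*(8*p^3 + 7*sqrt(2)*p^3 + 27*sqrt(2)*p^2 + 72*p^2 + 72*p + 99*sqrt(2)*p + 21*sqrt(2) + 120)/(p^6 - 3*p^5 - 15*p^4 + 35*p^3 + 90*p^2 - 108*p - 216)
(5) = 2*n + 1/2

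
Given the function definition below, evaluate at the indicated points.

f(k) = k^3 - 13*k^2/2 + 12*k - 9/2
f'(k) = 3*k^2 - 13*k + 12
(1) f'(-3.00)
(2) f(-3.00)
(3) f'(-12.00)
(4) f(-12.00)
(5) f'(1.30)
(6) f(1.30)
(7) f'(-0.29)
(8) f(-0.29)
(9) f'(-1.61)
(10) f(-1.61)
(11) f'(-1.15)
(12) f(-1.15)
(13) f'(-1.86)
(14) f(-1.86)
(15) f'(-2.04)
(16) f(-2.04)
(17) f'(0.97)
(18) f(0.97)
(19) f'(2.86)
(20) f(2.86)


(1) = 78.00
(2) = -126.00
(3) = 600.00
(4) = -2812.50
(5) = 0.17
(6) = 2.31
(7) = 16.02
(8) = -8.55
(9) = 40.71
(10) = -44.84
(11) = 30.92
(12) = -28.42
(13) = 46.56
(14) = -55.74
(15) = 51.00
(16) = -64.52
(17) = 2.21
(18) = 1.94
(19) = -0.64
(20) = 0.05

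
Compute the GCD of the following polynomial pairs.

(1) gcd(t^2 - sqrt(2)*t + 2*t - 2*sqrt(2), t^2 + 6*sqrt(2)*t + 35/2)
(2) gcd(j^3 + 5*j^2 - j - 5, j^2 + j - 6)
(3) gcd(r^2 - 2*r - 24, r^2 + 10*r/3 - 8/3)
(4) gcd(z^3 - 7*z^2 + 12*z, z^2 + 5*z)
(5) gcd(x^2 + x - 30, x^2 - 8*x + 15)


(1) = 1
(2) = 1
(3) = r + 4
(4) = gcd(z*(z - 4)*(z - 3), z*(z + 5)) = z
(5) = gcd((x - 5)*(x + 6), (x - 5)*(x - 3)) = x - 5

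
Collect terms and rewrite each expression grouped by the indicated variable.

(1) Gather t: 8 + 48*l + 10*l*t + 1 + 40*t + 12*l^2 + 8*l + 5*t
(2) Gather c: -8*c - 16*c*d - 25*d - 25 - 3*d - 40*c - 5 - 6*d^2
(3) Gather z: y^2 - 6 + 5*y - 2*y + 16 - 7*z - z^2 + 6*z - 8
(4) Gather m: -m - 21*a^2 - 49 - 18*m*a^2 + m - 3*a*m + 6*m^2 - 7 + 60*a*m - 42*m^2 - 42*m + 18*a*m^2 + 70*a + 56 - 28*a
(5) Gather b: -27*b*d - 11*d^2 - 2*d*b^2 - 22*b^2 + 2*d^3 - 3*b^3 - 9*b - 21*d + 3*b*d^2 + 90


(1) = 12*l^2 + 56*l + t*(10*l + 45) + 9
(2) = c*(-16*d - 48) - 6*d^2 - 28*d - 30
(3) = y^2 + 3*y - z^2 - z + 2
(4) = -21*a^2 + 42*a + m^2*(18*a - 36) + m*(-18*a^2 + 57*a - 42)
(5) = -3*b^3 + b^2*(-2*d - 22) + b*(3*d^2 - 27*d - 9) + 2*d^3 - 11*d^2 - 21*d + 90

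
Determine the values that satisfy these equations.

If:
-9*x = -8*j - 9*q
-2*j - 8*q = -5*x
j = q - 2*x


Then:
j = 0
q = 0
x = 0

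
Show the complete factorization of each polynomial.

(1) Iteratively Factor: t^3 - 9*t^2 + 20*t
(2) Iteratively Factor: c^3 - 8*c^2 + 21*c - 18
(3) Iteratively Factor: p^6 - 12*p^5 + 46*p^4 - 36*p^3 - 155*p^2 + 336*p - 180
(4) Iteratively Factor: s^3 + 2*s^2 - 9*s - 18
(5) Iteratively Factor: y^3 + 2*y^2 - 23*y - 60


(1) = (t - 4)*(t^2 - 5*t) = t*(t - 4)*(t - 5)
(2) = (c - 2)*(c^2 - 6*c + 9) = (c - 3)*(c - 2)*(c - 3)
(3) = (p - 3)*(p^5 - 9*p^4 + 19*p^3 + 21*p^2 - 92*p + 60) = (p - 3)*(p - 1)*(p^4 - 8*p^3 + 11*p^2 + 32*p - 60) = (p - 3)^2*(p - 1)*(p^3 - 5*p^2 - 4*p + 20) = (p - 3)^2*(p - 1)*(p + 2)*(p^2 - 7*p + 10) = (p - 5)*(p - 3)^2*(p - 1)*(p + 2)*(p - 2)
(4) = (s + 2)*(s^2 - 9) = (s + 2)*(s + 3)*(s - 3)
(5) = (y - 5)*(y^2 + 7*y + 12) = (y - 5)*(y + 3)*(y + 4)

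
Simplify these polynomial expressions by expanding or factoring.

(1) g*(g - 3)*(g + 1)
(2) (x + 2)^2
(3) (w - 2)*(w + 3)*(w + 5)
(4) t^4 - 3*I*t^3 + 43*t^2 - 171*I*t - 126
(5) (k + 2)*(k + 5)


(1) = g^3 - 2*g^2 - 3*g
(2) = x^2 + 4*x + 4
(3) = w^3 + 6*w^2 - w - 30
(4) = (t - 6*I)*(t - 3*I)*(t - I)*(t + 7*I)
(5) = k^2 + 7*k + 10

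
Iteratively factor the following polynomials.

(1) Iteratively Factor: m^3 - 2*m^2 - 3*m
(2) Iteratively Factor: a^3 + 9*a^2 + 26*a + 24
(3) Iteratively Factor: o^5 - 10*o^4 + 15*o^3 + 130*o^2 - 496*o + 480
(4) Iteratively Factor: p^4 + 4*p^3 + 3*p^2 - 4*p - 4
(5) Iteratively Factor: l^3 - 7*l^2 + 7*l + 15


(1) = (m - 3)*(m^2 + m) = m*(m - 3)*(m + 1)
(2) = (a + 2)*(a^2 + 7*a + 12) = (a + 2)*(a + 3)*(a + 4)
(3) = (o - 5)*(o^4 - 5*o^3 - 10*o^2 + 80*o - 96) = (o - 5)*(o + 4)*(o^3 - 9*o^2 + 26*o - 24) = (o - 5)*(o - 3)*(o + 4)*(o^2 - 6*o + 8) = (o - 5)*(o - 3)*(o - 2)*(o + 4)*(o - 4)
(4) = (p + 1)*(p^3 + 3*p^2 - 4) = (p + 1)*(p + 2)*(p^2 + p - 2) = (p + 1)*(p + 2)^2*(p - 1)
(5) = (l - 3)*(l^2 - 4*l - 5) = (l - 3)*(l + 1)*(l - 5)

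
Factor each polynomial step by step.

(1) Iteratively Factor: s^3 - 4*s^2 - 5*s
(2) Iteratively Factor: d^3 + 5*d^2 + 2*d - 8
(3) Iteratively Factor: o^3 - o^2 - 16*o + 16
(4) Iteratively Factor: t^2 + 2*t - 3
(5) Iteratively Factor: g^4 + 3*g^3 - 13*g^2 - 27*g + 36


(1) = (s - 5)*(s^2 + s) = s*(s - 5)*(s + 1)
(2) = (d - 1)*(d^2 + 6*d + 8) = (d - 1)*(d + 2)*(d + 4)
(3) = (o - 4)*(o^2 + 3*o - 4) = (o - 4)*(o + 4)*(o - 1)
(4) = (t - 1)*(t + 3)
(5) = (g - 1)*(g^3 + 4*g^2 - 9*g - 36) = (g - 1)*(g + 4)*(g^2 - 9) = (g - 1)*(g + 3)*(g + 4)*(g - 3)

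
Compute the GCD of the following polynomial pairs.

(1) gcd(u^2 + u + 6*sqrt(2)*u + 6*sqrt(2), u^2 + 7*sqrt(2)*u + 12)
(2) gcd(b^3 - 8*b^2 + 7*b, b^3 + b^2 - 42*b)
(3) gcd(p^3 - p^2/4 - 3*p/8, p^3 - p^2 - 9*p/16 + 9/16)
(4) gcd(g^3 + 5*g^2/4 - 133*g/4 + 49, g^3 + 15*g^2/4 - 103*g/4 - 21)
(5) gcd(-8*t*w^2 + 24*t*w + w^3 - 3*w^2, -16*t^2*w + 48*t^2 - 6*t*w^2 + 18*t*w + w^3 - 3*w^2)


(1) = u + 6*sqrt(2)
(2) = gcd(b*(b - 7)*(b - 1), b*(b - 6)*(b + 7)) = b
(3) = gcd(p*(p - 3/4)*(p + 1/2), (p - 1)*(p - 3/4)*(p + 3/4)) = p - 3/4
(4) = g^2 + 3*g - 28
(5) = gcd(w*(-8*t + w)*(w - 3), (-8*t + w)*(2*t + w)*(w - 3)) = 8*t*w - 24*t - w^2 + 3*w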